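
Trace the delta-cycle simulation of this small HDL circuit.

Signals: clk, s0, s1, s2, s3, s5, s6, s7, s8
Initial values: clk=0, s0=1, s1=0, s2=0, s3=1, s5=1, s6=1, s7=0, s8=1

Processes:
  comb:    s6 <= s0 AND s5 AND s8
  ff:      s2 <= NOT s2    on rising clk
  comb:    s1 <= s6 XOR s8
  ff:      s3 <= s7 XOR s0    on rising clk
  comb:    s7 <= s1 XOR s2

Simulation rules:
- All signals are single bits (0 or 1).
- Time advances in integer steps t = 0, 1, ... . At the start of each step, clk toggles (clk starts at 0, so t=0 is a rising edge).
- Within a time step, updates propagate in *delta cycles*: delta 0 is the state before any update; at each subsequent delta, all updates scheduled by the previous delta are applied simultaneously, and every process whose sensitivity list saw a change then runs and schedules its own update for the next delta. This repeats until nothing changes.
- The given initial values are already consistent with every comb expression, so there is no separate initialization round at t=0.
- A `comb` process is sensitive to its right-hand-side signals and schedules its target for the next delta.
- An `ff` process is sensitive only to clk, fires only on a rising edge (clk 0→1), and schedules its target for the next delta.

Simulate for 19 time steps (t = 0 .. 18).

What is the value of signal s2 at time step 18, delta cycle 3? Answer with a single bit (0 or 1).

[bits: clk,s8,s0,s2,s3,s6,s7,s1,s5]
t=0: Δ0=011011001 Δ1=111011001 Δ2=111111001 Δ3=111111101 | 3Δ
t=1: Δ0=111111101 Δ1=011111101 | 1Δ
t=2: Δ0=011111101 Δ1=111111101 Δ2=111001101 Δ3=111001001 | 3Δ
t=3: Δ0=111001001 Δ1=011001001 | 1Δ
t=4: Δ0=011001001 Δ1=111001001 Δ2=111111001 Δ3=111111101 | 3Δ
t=5: Δ0=111111101 Δ1=011111101 | 1Δ
t=6: Δ0=011111101 Δ1=111111101 Δ2=111001101 Δ3=111001001 | 3Δ
t=7: Δ0=111001001 Δ1=011001001 | 1Δ
t=8: Δ0=011001001 Δ1=111001001 Δ2=111111001 Δ3=111111101 | 3Δ
t=9: Δ0=111111101 Δ1=011111101 | 1Δ
t=10: Δ0=011111101 Δ1=111111101 Δ2=111001101 Δ3=111001001 | 3Δ
t=11: Δ0=111001001 Δ1=011001001 | 1Δ
t=12: Δ0=011001001 Δ1=111001001 Δ2=111111001 Δ3=111111101 | 3Δ
t=13: Δ0=111111101 Δ1=011111101 | 1Δ
t=14: Δ0=011111101 Δ1=111111101 Δ2=111001101 Δ3=111001001 | 3Δ
t=15: Δ0=111001001 Δ1=011001001 | 1Δ
t=16: Δ0=011001001 Δ1=111001001 Δ2=111111001 Δ3=111111101 | 3Δ
t=17: Δ0=111111101 Δ1=011111101 | 1Δ
t=18: Δ0=011111101 Δ1=111111101 Δ2=111001101 Δ3=111001001 | 3Δ

0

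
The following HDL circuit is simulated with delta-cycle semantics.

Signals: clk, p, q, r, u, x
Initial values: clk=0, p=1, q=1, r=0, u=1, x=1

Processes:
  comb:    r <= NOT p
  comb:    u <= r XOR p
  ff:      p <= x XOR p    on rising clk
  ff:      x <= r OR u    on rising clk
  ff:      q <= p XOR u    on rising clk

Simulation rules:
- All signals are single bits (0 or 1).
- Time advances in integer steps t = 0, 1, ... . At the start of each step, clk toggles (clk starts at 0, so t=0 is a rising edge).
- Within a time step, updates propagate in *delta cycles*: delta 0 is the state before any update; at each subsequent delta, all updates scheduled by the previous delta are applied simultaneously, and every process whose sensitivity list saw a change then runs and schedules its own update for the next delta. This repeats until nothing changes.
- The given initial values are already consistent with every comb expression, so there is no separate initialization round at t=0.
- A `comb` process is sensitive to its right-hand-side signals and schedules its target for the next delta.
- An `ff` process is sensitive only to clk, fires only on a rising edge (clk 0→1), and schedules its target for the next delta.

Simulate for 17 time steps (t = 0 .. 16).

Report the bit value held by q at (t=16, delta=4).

0

t=0 Δ0: r=0 u=1 p=1 q=1 clk=0 x=1
  Δ1: clk:0→1
  Δ2: p:1→0, q:1→0
  Δ3: r:0→1, u:1→0
  Δ4: u:0→1
  (4Δ to stable)
t=1 Δ0: r=1 u=1 p=0 q=0 clk=1 x=1
  Δ1: clk:1→0
  (1Δ to stable)
t=2 Δ0: r=1 u=1 p=0 q=0 clk=0 x=1
  Δ1: clk:0→1
  Δ2: p:0→1, q:0→1
  Δ3: r:1→0, u:1→0
  Δ4: u:0→1
  (4Δ to stable)
t=3 Δ0: r=0 u=1 p=1 q=1 clk=1 x=1
  Δ1: clk:1→0
  (1Δ to stable)
t=4 Δ0: r=0 u=1 p=1 q=1 clk=0 x=1
  Δ1: clk:0→1
  Δ2: p:1→0, q:1→0
  Δ3: r:0→1, u:1→0
  Δ4: u:0→1
  (4Δ to stable)
t=5 Δ0: r=1 u=1 p=0 q=0 clk=1 x=1
  Δ1: clk:1→0
  (1Δ to stable)
t=6 Δ0: r=1 u=1 p=0 q=0 clk=0 x=1
  Δ1: clk:0→1
  Δ2: p:0→1, q:0→1
  Δ3: r:1→0, u:1→0
  Δ4: u:0→1
  (4Δ to stable)
t=7 Δ0: r=0 u=1 p=1 q=1 clk=1 x=1
  Δ1: clk:1→0
  (1Δ to stable)
t=8 Δ0: r=0 u=1 p=1 q=1 clk=0 x=1
  Δ1: clk:0→1
  Δ2: p:1→0, q:1→0
  Δ3: r:0→1, u:1→0
  Δ4: u:0→1
  (4Δ to stable)
t=9 Δ0: r=1 u=1 p=0 q=0 clk=1 x=1
  Δ1: clk:1→0
  (1Δ to stable)
t=10 Δ0: r=1 u=1 p=0 q=0 clk=0 x=1
  Δ1: clk:0→1
  Δ2: p:0→1, q:0→1
  Δ3: r:1→0, u:1→0
  Δ4: u:0→1
  (4Δ to stable)
t=11 Δ0: r=0 u=1 p=1 q=1 clk=1 x=1
  Δ1: clk:1→0
  (1Δ to stable)
t=12 Δ0: r=0 u=1 p=1 q=1 clk=0 x=1
  Δ1: clk:0→1
  Δ2: p:1→0, q:1→0
  Δ3: r:0→1, u:1→0
  Δ4: u:0→1
  (4Δ to stable)
t=13 Δ0: r=1 u=1 p=0 q=0 clk=1 x=1
  Δ1: clk:1→0
  (1Δ to stable)
t=14 Δ0: r=1 u=1 p=0 q=0 clk=0 x=1
  Δ1: clk:0→1
  Δ2: p:0→1, q:0→1
  Δ3: r:1→0, u:1→0
  Δ4: u:0→1
  (4Δ to stable)
t=15 Δ0: r=0 u=1 p=1 q=1 clk=1 x=1
  Δ1: clk:1→0
  (1Δ to stable)
t=16 Δ0: r=0 u=1 p=1 q=1 clk=0 x=1
  Δ1: clk:0→1
  Δ2: p:1→0, q:1→0
  Δ3: r:0→1, u:1→0
  Δ4: u:0→1
  (4Δ to stable)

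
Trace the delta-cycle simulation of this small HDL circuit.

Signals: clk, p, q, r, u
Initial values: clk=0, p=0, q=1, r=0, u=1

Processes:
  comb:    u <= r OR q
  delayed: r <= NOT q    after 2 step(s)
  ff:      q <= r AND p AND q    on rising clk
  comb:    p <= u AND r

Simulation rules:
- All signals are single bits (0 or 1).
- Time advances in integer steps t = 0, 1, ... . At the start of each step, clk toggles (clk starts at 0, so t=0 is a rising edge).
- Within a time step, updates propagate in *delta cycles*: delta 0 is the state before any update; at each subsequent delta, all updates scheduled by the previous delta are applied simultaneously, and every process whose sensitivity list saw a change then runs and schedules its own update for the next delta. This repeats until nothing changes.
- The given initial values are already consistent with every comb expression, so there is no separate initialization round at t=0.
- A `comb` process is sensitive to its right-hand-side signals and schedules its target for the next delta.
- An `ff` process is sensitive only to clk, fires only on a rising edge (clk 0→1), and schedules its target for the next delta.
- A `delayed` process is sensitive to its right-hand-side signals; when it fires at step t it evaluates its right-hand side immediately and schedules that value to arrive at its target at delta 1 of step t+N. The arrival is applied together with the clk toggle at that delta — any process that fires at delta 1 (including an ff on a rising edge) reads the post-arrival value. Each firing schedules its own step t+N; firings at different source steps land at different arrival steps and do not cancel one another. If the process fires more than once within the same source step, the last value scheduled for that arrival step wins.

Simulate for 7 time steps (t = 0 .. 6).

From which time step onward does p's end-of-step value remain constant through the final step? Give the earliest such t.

2

t0.Δ0 clk=0 r=0 u=1 p=0 q=1
t0.Δ1 clk=1 r=0 u=1 p=0 q=1
t0.Δ2 clk=1 r=0 u=1 p=0 q=0
t0.Δ3 clk=1 r=0 u=0 p=0 q=0
t1.Δ0 clk=1 r=0 u=0 p=0 q=0
t1.Δ1 clk=0 r=0 u=0 p=0 q=0
t2.Δ0 clk=0 r=0 u=0 p=0 q=0
t2.Δ1 clk=1 r=1 u=0 p=0 q=0
t2.Δ2 clk=1 r=1 u=1 p=0 q=0
t2.Δ3 clk=1 r=1 u=1 p=1 q=0
t3.Δ0 clk=1 r=1 u=1 p=1 q=0
t3.Δ1 clk=0 r=1 u=1 p=1 q=0
t4.Δ0 clk=0 r=1 u=1 p=1 q=0
t4.Δ1 clk=1 r=1 u=1 p=1 q=0
t5.Δ0 clk=1 r=1 u=1 p=1 q=0
t5.Δ1 clk=0 r=1 u=1 p=1 q=0
t6.Δ0 clk=0 r=1 u=1 p=1 q=0
t6.Δ1 clk=1 r=1 u=1 p=1 q=0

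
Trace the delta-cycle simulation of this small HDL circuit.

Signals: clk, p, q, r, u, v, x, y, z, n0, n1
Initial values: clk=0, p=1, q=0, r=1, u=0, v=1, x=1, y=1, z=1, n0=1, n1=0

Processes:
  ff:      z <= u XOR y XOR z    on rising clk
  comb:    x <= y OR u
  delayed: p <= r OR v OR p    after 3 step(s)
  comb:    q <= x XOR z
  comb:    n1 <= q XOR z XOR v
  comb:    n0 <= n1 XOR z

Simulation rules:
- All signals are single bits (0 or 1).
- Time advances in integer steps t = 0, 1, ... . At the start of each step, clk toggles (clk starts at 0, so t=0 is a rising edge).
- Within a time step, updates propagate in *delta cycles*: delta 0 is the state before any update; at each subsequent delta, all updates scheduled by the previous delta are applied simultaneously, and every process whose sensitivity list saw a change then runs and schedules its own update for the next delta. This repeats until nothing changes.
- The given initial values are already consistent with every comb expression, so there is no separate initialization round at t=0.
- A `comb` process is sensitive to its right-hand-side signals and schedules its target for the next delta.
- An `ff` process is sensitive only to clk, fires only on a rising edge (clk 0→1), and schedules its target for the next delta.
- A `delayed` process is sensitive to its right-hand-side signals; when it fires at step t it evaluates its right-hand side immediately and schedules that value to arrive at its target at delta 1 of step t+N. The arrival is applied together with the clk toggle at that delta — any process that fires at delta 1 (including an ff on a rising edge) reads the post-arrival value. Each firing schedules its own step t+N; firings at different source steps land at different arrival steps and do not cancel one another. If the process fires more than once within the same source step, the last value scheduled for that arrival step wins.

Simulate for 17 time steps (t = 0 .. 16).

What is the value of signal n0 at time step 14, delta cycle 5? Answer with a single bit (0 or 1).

1

t0.Δ0 z=1 q=0 u=0 y=1 p=1 clk=0 n0=1 x=1 r=1 n1=0 v=1
t0.Δ1 z=1 q=0 u=0 y=1 p=1 clk=1 n0=1 x=1 r=1 n1=0 v=1
t0.Δ2 z=0 q=0 u=0 y=1 p=1 clk=1 n0=1 x=1 r=1 n1=0 v=1
t0.Δ3 z=0 q=1 u=0 y=1 p=1 clk=1 n0=0 x=1 r=1 n1=1 v=1
t0.Δ4 z=0 q=1 u=0 y=1 p=1 clk=1 n0=1 x=1 r=1 n1=0 v=1
t0.Δ5 z=0 q=1 u=0 y=1 p=1 clk=1 n0=0 x=1 r=1 n1=0 v=1
t1.Δ0 z=0 q=1 u=0 y=1 p=1 clk=1 n0=0 x=1 r=1 n1=0 v=1
t1.Δ1 z=0 q=1 u=0 y=1 p=1 clk=0 n0=0 x=1 r=1 n1=0 v=1
t2.Δ0 z=0 q=1 u=0 y=1 p=1 clk=0 n0=0 x=1 r=1 n1=0 v=1
t2.Δ1 z=0 q=1 u=0 y=1 p=1 clk=1 n0=0 x=1 r=1 n1=0 v=1
t2.Δ2 z=1 q=1 u=0 y=1 p=1 clk=1 n0=0 x=1 r=1 n1=0 v=1
t2.Δ3 z=1 q=0 u=0 y=1 p=1 clk=1 n0=1 x=1 r=1 n1=1 v=1
t2.Δ4 z=1 q=0 u=0 y=1 p=1 clk=1 n0=0 x=1 r=1 n1=0 v=1
t2.Δ5 z=1 q=0 u=0 y=1 p=1 clk=1 n0=1 x=1 r=1 n1=0 v=1
t3.Δ0 z=1 q=0 u=0 y=1 p=1 clk=1 n0=1 x=1 r=1 n1=0 v=1
t3.Δ1 z=1 q=0 u=0 y=1 p=1 clk=0 n0=1 x=1 r=1 n1=0 v=1
t4.Δ0 z=1 q=0 u=0 y=1 p=1 clk=0 n0=1 x=1 r=1 n1=0 v=1
t4.Δ1 z=1 q=0 u=0 y=1 p=1 clk=1 n0=1 x=1 r=1 n1=0 v=1
t4.Δ2 z=0 q=0 u=0 y=1 p=1 clk=1 n0=1 x=1 r=1 n1=0 v=1
t4.Δ3 z=0 q=1 u=0 y=1 p=1 clk=1 n0=0 x=1 r=1 n1=1 v=1
t4.Δ4 z=0 q=1 u=0 y=1 p=1 clk=1 n0=1 x=1 r=1 n1=0 v=1
t4.Δ5 z=0 q=1 u=0 y=1 p=1 clk=1 n0=0 x=1 r=1 n1=0 v=1
t5.Δ0 z=0 q=1 u=0 y=1 p=1 clk=1 n0=0 x=1 r=1 n1=0 v=1
t5.Δ1 z=0 q=1 u=0 y=1 p=1 clk=0 n0=0 x=1 r=1 n1=0 v=1
t6.Δ0 z=0 q=1 u=0 y=1 p=1 clk=0 n0=0 x=1 r=1 n1=0 v=1
t6.Δ1 z=0 q=1 u=0 y=1 p=1 clk=1 n0=0 x=1 r=1 n1=0 v=1
t6.Δ2 z=1 q=1 u=0 y=1 p=1 clk=1 n0=0 x=1 r=1 n1=0 v=1
t6.Δ3 z=1 q=0 u=0 y=1 p=1 clk=1 n0=1 x=1 r=1 n1=1 v=1
t6.Δ4 z=1 q=0 u=0 y=1 p=1 clk=1 n0=0 x=1 r=1 n1=0 v=1
t6.Δ5 z=1 q=0 u=0 y=1 p=1 clk=1 n0=1 x=1 r=1 n1=0 v=1
t7.Δ0 z=1 q=0 u=0 y=1 p=1 clk=1 n0=1 x=1 r=1 n1=0 v=1
t7.Δ1 z=1 q=0 u=0 y=1 p=1 clk=0 n0=1 x=1 r=1 n1=0 v=1
t8.Δ0 z=1 q=0 u=0 y=1 p=1 clk=0 n0=1 x=1 r=1 n1=0 v=1
t8.Δ1 z=1 q=0 u=0 y=1 p=1 clk=1 n0=1 x=1 r=1 n1=0 v=1
t8.Δ2 z=0 q=0 u=0 y=1 p=1 clk=1 n0=1 x=1 r=1 n1=0 v=1
t8.Δ3 z=0 q=1 u=0 y=1 p=1 clk=1 n0=0 x=1 r=1 n1=1 v=1
t8.Δ4 z=0 q=1 u=0 y=1 p=1 clk=1 n0=1 x=1 r=1 n1=0 v=1
t8.Δ5 z=0 q=1 u=0 y=1 p=1 clk=1 n0=0 x=1 r=1 n1=0 v=1
t9.Δ0 z=0 q=1 u=0 y=1 p=1 clk=1 n0=0 x=1 r=1 n1=0 v=1
t9.Δ1 z=0 q=1 u=0 y=1 p=1 clk=0 n0=0 x=1 r=1 n1=0 v=1
t10.Δ0 z=0 q=1 u=0 y=1 p=1 clk=0 n0=0 x=1 r=1 n1=0 v=1
t10.Δ1 z=0 q=1 u=0 y=1 p=1 clk=1 n0=0 x=1 r=1 n1=0 v=1
t10.Δ2 z=1 q=1 u=0 y=1 p=1 clk=1 n0=0 x=1 r=1 n1=0 v=1
t10.Δ3 z=1 q=0 u=0 y=1 p=1 clk=1 n0=1 x=1 r=1 n1=1 v=1
t10.Δ4 z=1 q=0 u=0 y=1 p=1 clk=1 n0=0 x=1 r=1 n1=0 v=1
t10.Δ5 z=1 q=0 u=0 y=1 p=1 clk=1 n0=1 x=1 r=1 n1=0 v=1
t11.Δ0 z=1 q=0 u=0 y=1 p=1 clk=1 n0=1 x=1 r=1 n1=0 v=1
t11.Δ1 z=1 q=0 u=0 y=1 p=1 clk=0 n0=1 x=1 r=1 n1=0 v=1
t12.Δ0 z=1 q=0 u=0 y=1 p=1 clk=0 n0=1 x=1 r=1 n1=0 v=1
t12.Δ1 z=1 q=0 u=0 y=1 p=1 clk=1 n0=1 x=1 r=1 n1=0 v=1
t12.Δ2 z=0 q=0 u=0 y=1 p=1 clk=1 n0=1 x=1 r=1 n1=0 v=1
t12.Δ3 z=0 q=1 u=0 y=1 p=1 clk=1 n0=0 x=1 r=1 n1=1 v=1
t12.Δ4 z=0 q=1 u=0 y=1 p=1 clk=1 n0=1 x=1 r=1 n1=0 v=1
t12.Δ5 z=0 q=1 u=0 y=1 p=1 clk=1 n0=0 x=1 r=1 n1=0 v=1
t13.Δ0 z=0 q=1 u=0 y=1 p=1 clk=1 n0=0 x=1 r=1 n1=0 v=1
t13.Δ1 z=0 q=1 u=0 y=1 p=1 clk=0 n0=0 x=1 r=1 n1=0 v=1
t14.Δ0 z=0 q=1 u=0 y=1 p=1 clk=0 n0=0 x=1 r=1 n1=0 v=1
t14.Δ1 z=0 q=1 u=0 y=1 p=1 clk=1 n0=0 x=1 r=1 n1=0 v=1
t14.Δ2 z=1 q=1 u=0 y=1 p=1 clk=1 n0=0 x=1 r=1 n1=0 v=1
t14.Δ3 z=1 q=0 u=0 y=1 p=1 clk=1 n0=1 x=1 r=1 n1=1 v=1
t14.Δ4 z=1 q=0 u=0 y=1 p=1 clk=1 n0=0 x=1 r=1 n1=0 v=1
t14.Δ5 z=1 q=0 u=0 y=1 p=1 clk=1 n0=1 x=1 r=1 n1=0 v=1
t15.Δ0 z=1 q=0 u=0 y=1 p=1 clk=1 n0=1 x=1 r=1 n1=0 v=1
t15.Δ1 z=1 q=0 u=0 y=1 p=1 clk=0 n0=1 x=1 r=1 n1=0 v=1
t16.Δ0 z=1 q=0 u=0 y=1 p=1 clk=0 n0=1 x=1 r=1 n1=0 v=1
t16.Δ1 z=1 q=0 u=0 y=1 p=1 clk=1 n0=1 x=1 r=1 n1=0 v=1
t16.Δ2 z=0 q=0 u=0 y=1 p=1 clk=1 n0=1 x=1 r=1 n1=0 v=1
t16.Δ3 z=0 q=1 u=0 y=1 p=1 clk=1 n0=0 x=1 r=1 n1=1 v=1
t16.Δ4 z=0 q=1 u=0 y=1 p=1 clk=1 n0=1 x=1 r=1 n1=0 v=1
t16.Δ5 z=0 q=1 u=0 y=1 p=1 clk=1 n0=0 x=1 r=1 n1=0 v=1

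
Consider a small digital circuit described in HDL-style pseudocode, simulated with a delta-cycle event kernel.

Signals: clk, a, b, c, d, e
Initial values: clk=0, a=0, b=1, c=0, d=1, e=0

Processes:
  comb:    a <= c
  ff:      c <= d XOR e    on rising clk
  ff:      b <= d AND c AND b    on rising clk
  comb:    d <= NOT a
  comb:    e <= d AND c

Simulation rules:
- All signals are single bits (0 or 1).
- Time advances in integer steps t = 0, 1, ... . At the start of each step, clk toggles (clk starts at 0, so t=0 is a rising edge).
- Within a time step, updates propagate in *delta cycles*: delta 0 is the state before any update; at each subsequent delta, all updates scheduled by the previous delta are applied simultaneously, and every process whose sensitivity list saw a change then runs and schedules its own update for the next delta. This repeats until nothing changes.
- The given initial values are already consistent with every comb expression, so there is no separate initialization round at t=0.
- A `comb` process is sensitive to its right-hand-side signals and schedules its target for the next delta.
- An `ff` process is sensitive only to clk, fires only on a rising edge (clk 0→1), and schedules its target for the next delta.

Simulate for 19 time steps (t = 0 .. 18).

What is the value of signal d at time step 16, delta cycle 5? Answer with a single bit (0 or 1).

t0.Δ0 c=0 a=0 b=1 d=1 clk=0 e=0
t0.Δ1 c=0 a=0 b=1 d=1 clk=1 e=0
t0.Δ2 c=1 a=0 b=0 d=1 clk=1 e=0
t0.Δ3 c=1 a=1 b=0 d=1 clk=1 e=1
t0.Δ4 c=1 a=1 b=0 d=0 clk=1 e=1
t0.Δ5 c=1 a=1 b=0 d=0 clk=1 e=0
t1.Δ0 c=1 a=1 b=0 d=0 clk=1 e=0
t1.Δ1 c=1 a=1 b=0 d=0 clk=0 e=0
t2.Δ0 c=1 a=1 b=0 d=0 clk=0 e=0
t2.Δ1 c=1 a=1 b=0 d=0 clk=1 e=0
t2.Δ2 c=0 a=1 b=0 d=0 clk=1 e=0
t2.Δ3 c=0 a=0 b=0 d=0 clk=1 e=0
t2.Δ4 c=0 a=0 b=0 d=1 clk=1 e=0
t3.Δ0 c=0 a=0 b=0 d=1 clk=1 e=0
t3.Δ1 c=0 a=0 b=0 d=1 clk=0 e=0
t4.Δ0 c=0 a=0 b=0 d=1 clk=0 e=0
t4.Δ1 c=0 a=0 b=0 d=1 clk=1 e=0
t4.Δ2 c=1 a=0 b=0 d=1 clk=1 e=0
t4.Δ3 c=1 a=1 b=0 d=1 clk=1 e=1
t4.Δ4 c=1 a=1 b=0 d=0 clk=1 e=1
t4.Δ5 c=1 a=1 b=0 d=0 clk=1 e=0
t5.Δ0 c=1 a=1 b=0 d=0 clk=1 e=0
t5.Δ1 c=1 a=1 b=0 d=0 clk=0 e=0
t6.Δ0 c=1 a=1 b=0 d=0 clk=0 e=0
t6.Δ1 c=1 a=1 b=0 d=0 clk=1 e=0
t6.Δ2 c=0 a=1 b=0 d=0 clk=1 e=0
t6.Δ3 c=0 a=0 b=0 d=0 clk=1 e=0
t6.Δ4 c=0 a=0 b=0 d=1 clk=1 e=0
t7.Δ0 c=0 a=0 b=0 d=1 clk=1 e=0
t7.Δ1 c=0 a=0 b=0 d=1 clk=0 e=0
t8.Δ0 c=0 a=0 b=0 d=1 clk=0 e=0
t8.Δ1 c=0 a=0 b=0 d=1 clk=1 e=0
t8.Δ2 c=1 a=0 b=0 d=1 clk=1 e=0
t8.Δ3 c=1 a=1 b=0 d=1 clk=1 e=1
t8.Δ4 c=1 a=1 b=0 d=0 clk=1 e=1
t8.Δ5 c=1 a=1 b=0 d=0 clk=1 e=0
t9.Δ0 c=1 a=1 b=0 d=0 clk=1 e=0
t9.Δ1 c=1 a=1 b=0 d=0 clk=0 e=0
t10.Δ0 c=1 a=1 b=0 d=0 clk=0 e=0
t10.Δ1 c=1 a=1 b=0 d=0 clk=1 e=0
t10.Δ2 c=0 a=1 b=0 d=0 clk=1 e=0
t10.Δ3 c=0 a=0 b=0 d=0 clk=1 e=0
t10.Δ4 c=0 a=0 b=0 d=1 clk=1 e=0
t11.Δ0 c=0 a=0 b=0 d=1 clk=1 e=0
t11.Δ1 c=0 a=0 b=0 d=1 clk=0 e=0
t12.Δ0 c=0 a=0 b=0 d=1 clk=0 e=0
t12.Δ1 c=0 a=0 b=0 d=1 clk=1 e=0
t12.Δ2 c=1 a=0 b=0 d=1 clk=1 e=0
t12.Δ3 c=1 a=1 b=0 d=1 clk=1 e=1
t12.Δ4 c=1 a=1 b=0 d=0 clk=1 e=1
t12.Δ5 c=1 a=1 b=0 d=0 clk=1 e=0
t13.Δ0 c=1 a=1 b=0 d=0 clk=1 e=0
t13.Δ1 c=1 a=1 b=0 d=0 clk=0 e=0
t14.Δ0 c=1 a=1 b=0 d=0 clk=0 e=0
t14.Δ1 c=1 a=1 b=0 d=0 clk=1 e=0
t14.Δ2 c=0 a=1 b=0 d=0 clk=1 e=0
t14.Δ3 c=0 a=0 b=0 d=0 clk=1 e=0
t14.Δ4 c=0 a=0 b=0 d=1 clk=1 e=0
t15.Δ0 c=0 a=0 b=0 d=1 clk=1 e=0
t15.Δ1 c=0 a=0 b=0 d=1 clk=0 e=0
t16.Δ0 c=0 a=0 b=0 d=1 clk=0 e=0
t16.Δ1 c=0 a=0 b=0 d=1 clk=1 e=0
t16.Δ2 c=1 a=0 b=0 d=1 clk=1 e=0
t16.Δ3 c=1 a=1 b=0 d=1 clk=1 e=1
t16.Δ4 c=1 a=1 b=0 d=0 clk=1 e=1
t16.Δ5 c=1 a=1 b=0 d=0 clk=1 e=0
t17.Δ0 c=1 a=1 b=0 d=0 clk=1 e=0
t17.Δ1 c=1 a=1 b=0 d=0 clk=0 e=0
t18.Δ0 c=1 a=1 b=0 d=0 clk=0 e=0
t18.Δ1 c=1 a=1 b=0 d=0 clk=1 e=0
t18.Δ2 c=0 a=1 b=0 d=0 clk=1 e=0
t18.Δ3 c=0 a=0 b=0 d=0 clk=1 e=0
t18.Δ4 c=0 a=0 b=0 d=1 clk=1 e=0

0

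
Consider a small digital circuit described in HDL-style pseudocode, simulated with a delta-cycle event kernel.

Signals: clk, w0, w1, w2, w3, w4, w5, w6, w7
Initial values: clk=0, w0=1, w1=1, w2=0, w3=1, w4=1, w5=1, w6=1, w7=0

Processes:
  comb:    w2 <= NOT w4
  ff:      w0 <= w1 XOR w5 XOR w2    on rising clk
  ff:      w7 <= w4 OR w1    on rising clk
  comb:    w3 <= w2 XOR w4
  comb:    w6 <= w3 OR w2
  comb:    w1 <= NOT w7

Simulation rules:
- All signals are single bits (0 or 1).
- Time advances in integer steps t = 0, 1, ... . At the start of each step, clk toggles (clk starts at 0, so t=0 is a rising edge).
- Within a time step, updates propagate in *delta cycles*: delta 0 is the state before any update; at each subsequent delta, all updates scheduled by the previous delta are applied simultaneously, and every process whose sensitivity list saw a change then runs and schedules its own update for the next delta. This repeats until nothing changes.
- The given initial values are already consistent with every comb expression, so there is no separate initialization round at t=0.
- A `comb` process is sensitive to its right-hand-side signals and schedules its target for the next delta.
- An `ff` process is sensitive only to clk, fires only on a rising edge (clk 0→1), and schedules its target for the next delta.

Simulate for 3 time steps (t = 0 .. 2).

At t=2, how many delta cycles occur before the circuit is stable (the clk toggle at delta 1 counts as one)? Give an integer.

2

t=0 Δ0: w5=1 w4=1 w7=0 w2=0 w1=1 w3=1 clk=0 w6=1 w0=1
  Δ1: clk:0→1
  Δ2: w7:0→1, w0:1→0
  Δ3: w1:1→0
  (3Δ to stable)
t=1 Δ0: w5=1 w4=1 w7=1 w2=0 w1=0 w3=1 clk=1 w6=1 w0=0
  Δ1: clk:1→0
  (1Δ to stable)
t=2 Δ0: w5=1 w4=1 w7=1 w2=0 w1=0 w3=1 clk=0 w6=1 w0=0
  Δ1: clk:0→1
  Δ2: w0:0→1
  (2Δ to stable)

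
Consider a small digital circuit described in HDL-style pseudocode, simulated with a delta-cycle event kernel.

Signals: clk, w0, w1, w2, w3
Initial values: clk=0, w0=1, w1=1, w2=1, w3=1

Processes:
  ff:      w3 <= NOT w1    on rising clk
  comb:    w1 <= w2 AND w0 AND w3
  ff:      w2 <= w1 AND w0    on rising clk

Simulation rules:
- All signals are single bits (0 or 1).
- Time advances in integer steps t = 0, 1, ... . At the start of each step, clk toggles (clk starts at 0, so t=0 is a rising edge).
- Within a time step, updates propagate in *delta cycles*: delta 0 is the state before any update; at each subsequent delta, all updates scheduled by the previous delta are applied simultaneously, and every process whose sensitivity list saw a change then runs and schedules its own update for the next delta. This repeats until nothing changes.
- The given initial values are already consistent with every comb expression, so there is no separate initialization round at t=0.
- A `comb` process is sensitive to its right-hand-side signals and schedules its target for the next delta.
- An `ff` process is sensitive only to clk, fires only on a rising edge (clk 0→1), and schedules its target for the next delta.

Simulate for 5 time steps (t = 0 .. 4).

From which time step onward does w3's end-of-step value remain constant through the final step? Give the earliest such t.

2

t0.Δ0 clk=0 w3=1 w0=1 w1=1 w2=1
t0.Δ1 clk=1 w3=1 w0=1 w1=1 w2=1
t0.Δ2 clk=1 w3=0 w0=1 w1=1 w2=1
t0.Δ3 clk=1 w3=0 w0=1 w1=0 w2=1
t1.Δ0 clk=1 w3=0 w0=1 w1=0 w2=1
t1.Δ1 clk=0 w3=0 w0=1 w1=0 w2=1
t2.Δ0 clk=0 w3=0 w0=1 w1=0 w2=1
t2.Δ1 clk=1 w3=0 w0=1 w1=0 w2=1
t2.Δ2 clk=1 w3=1 w0=1 w1=0 w2=0
t3.Δ0 clk=1 w3=1 w0=1 w1=0 w2=0
t3.Δ1 clk=0 w3=1 w0=1 w1=0 w2=0
t4.Δ0 clk=0 w3=1 w0=1 w1=0 w2=0
t4.Δ1 clk=1 w3=1 w0=1 w1=0 w2=0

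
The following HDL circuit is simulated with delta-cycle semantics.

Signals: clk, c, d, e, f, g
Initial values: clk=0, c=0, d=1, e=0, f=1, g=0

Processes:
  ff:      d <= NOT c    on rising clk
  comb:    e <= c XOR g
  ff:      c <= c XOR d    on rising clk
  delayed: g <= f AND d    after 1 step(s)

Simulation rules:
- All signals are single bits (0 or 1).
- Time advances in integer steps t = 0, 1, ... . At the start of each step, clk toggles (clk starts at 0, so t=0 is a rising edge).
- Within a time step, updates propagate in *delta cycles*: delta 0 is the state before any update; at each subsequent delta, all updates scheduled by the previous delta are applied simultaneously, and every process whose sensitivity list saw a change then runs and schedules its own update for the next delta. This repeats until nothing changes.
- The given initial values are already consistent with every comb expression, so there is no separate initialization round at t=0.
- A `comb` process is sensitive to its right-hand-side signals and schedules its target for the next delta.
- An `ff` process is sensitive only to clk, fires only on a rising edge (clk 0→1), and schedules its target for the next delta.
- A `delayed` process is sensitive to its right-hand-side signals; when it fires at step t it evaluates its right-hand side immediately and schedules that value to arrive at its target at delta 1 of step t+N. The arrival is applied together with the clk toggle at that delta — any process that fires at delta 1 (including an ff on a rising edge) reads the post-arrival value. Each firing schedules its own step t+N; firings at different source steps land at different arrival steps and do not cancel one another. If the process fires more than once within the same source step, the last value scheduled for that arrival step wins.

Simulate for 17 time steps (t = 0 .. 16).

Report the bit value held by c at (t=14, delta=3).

t=0 Δ0: f=1 c=0 d=1 e=0 g=0 clk=0
  Δ1: clk:0→1
  Δ2: c:0→1
  Δ3: e:0→1
  (3Δ to stable)
t=1 Δ0: f=1 c=1 d=1 e=1 g=0 clk=1
  Δ1: clk:1→0
  (1Δ to stable)
t=2 Δ0: f=1 c=1 d=1 e=1 g=0 clk=0
  Δ1: clk:0→1
  Δ2: c:1→0, d:1→0
  Δ3: e:1→0
  (3Δ to stable)
t=3 Δ0: f=1 c=0 d=0 e=0 g=0 clk=1
  Δ1: clk:1→0
  (1Δ to stable)
t=4 Δ0: f=1 c=0 d=0 e=0 g=0 clk=0
  Δ1: clk:0→1
  Δ2: d:0→1
  (2Δ to stable)
t=5 Δ0: f=1 c=0 d=1 e=0 g=0 clk=1
  Δ1: g:0→1, clk:1→0
  Δ2: e:0→1
  (2Δ to stable)
t=6 Δ0: f=1 c=0 d=1 e=1 g=1 clk=0
  Δ1: clk:0→1
  Δ2: c:0→1
  Δ3: e:1→0
  (3Δ to stable)
t=7 Δ0: f=1 c=1 d=1 e=0 g=1 clk=1
  Δ1: clk:1→0
  (1Δ to stable)
t=8 Δ0: f=1 c=1 d=1 e=0 g=1 clk=0
  Δ1: clk:0→1
  Δ2: c:1→0, d:1→0
  Δ3: e:0→1
  (3Δ to stable)
t=9 Δ0: f=1 c=0 d=0 e=1 g=1 clk=1
  Δ1: g:1→0, clk:1→0
  Δ2: e:1→0
  (2Δ to stable)
t=10 Δ0: f=1 c=0 d=0 e=0 g=0 clk=0
  Δ1: clk:0→1
  Δ2: d:0→1
  (2Δ to stable)
t=11 Δ0: f=1 c=0 d=1 e=0 g=0 clk=1
  Δ1: g:0→1, clk:1→0
  Δ2: e:0→1
  (2Δ to stable)
t=12 Δ0: f=1 c=0 d=1 e=1 g=1 clk=0
  Δ1: clk:0→1
  Δ2: c:0→1
  Δ3: e:1→0
  (3Δ to stable)
t=13 Δ0: f=1 c=1 d=1 e=0 g=1 clk=1
  Δ1: clk:1→0
  (1Δ to stable)
t=14 Δ0: f=1 c=1 d=1 e=0 g=1 clk=0
  Δ1: clk:0→1
  Δ2: c:1→0, d:1→0
  Δ3: e:0→1
  (3Δ to stable)
t=15 Δ0: f=1 c=0 d=0 e=1 g=1 clk=1
  Δ1: g:1→0, clk:1→0
  Δ2: e:1→0
  (2Δ to stable)
t=16 Δ0: f=1 c=0 d=0 e=0 g=0 clk=0
  Δ1: clk:0→1
  Δ2: d:0→1
  (2Δ to stable)

0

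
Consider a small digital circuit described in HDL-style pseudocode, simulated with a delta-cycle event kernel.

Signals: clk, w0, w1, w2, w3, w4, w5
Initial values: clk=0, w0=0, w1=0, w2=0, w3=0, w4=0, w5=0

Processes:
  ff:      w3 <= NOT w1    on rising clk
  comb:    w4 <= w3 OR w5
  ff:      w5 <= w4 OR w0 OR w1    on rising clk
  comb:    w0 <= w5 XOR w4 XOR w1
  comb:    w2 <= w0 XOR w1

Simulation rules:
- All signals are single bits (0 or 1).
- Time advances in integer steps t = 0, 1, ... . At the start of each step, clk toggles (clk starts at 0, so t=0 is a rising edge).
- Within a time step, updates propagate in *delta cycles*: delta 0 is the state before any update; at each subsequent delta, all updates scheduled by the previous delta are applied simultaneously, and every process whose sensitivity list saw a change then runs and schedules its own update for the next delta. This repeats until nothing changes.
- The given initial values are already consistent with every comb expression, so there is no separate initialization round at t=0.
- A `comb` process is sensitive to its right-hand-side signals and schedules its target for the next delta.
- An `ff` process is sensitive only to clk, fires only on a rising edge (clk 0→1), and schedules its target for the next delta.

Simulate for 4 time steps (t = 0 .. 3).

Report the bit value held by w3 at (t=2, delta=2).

1

t0.Δ0 w3=0 w2=0 w1=0 w0=0 w5=0 w4=0 clk=0
t0.Δ1 w3=0 w2=0 w1=0 w0=0 w5=0 w4=0 clk=1
t0.Δ2 w3=1 w2=0 w1=0 w0=0 w5=0 w4=0 clk=1
t0.Δ3 w3=1 w2=0 w1=0 w0=0 w5=0 w4=1 clk=1
t0.Δ4 w3=1 w2=0 w1=0 w0=1 w5=0 w4=1 clk=1
t0.Δ5 w3=1 w2=1 w1=0 w0=1 w5=0 w4=1 clk=1
t1.Δ0 w3=1 w2=1 w1=0 w0=1 w5=0 w4=1 clk=1
t1.Δ1 w3=1 w2=1 w1=0 w0=1 w5=0 w4=1 clk=0
t2.Δ0 w3=1 w2=1 w1=0 w0=1 w5=0 w4=1 clk=0
t2.Δ1 w3=1 w2=1 w1=0 w0=1 w5=0 w4=1 clk=1
t2.Δ2 w3=1 w2=1 w1=0 w0=1 w5=1 w4=1 clk=1
t2.Δ3 w3=1 w2=1 w1=0 w0=0 w5=1 w4=1 clk=1
t2.Δ4 w3=1 w2=0 w1=0 w0=0 w5=1 w4=1 clk=1
t3.Δ0 w3=1 w2=0 w1=0 w0=0 w5=1 w4=1 clk=1
t3.Δ1 w3=1 w2=0 w1=0 w0=0 w5=1 w4=1 clk=0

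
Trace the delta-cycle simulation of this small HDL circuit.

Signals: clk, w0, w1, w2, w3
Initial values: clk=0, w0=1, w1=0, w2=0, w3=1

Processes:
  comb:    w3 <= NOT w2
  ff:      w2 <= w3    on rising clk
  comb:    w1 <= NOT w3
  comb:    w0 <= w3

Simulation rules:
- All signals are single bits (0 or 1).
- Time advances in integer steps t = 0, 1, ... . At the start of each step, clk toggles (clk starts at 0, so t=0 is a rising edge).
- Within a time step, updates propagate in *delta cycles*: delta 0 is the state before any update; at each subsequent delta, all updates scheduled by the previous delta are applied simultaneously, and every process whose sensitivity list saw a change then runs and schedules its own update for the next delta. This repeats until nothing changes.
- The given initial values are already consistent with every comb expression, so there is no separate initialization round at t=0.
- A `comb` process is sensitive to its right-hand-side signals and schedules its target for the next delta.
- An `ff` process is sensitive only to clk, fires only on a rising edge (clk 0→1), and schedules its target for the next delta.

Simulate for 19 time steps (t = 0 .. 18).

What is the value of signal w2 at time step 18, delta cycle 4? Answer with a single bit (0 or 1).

0

t0.Δ0 w1=0 clk=0 w0=1 w2=0 w3=1
t0.Δ1 w1=0 clk=1 w0=1 w2=0 w3=1
t0.Δ2 w1=0 clk=1 w0=1 w2=1 w3=1
t0.Δ3 w1=0 clk=1 w0=1 w2=1 w3=0
t0.Δ4 w1=1 clk=1 w0=0 w2=1 w3=0
t1.Δ0 w1=1 clk=1 w0=0 w2=1 w3=0
t1.Δ1 w1=1 clk=0 w0=0 w2=1 w3=0
t2.Δ0 w1=1 clk=0 w0=0 w2=1 w3=0
t2.Δ1 w1=1 clk=1 w0=0 w2=1 w3=0
t2.Δ2 w1=1 clk=1 w0=0 w2=0 w3=0
t2.Δ3 w1=1 clk=1 w0=0 w2=0 w3=1
t2.Δ4 w1=0 clk=1 w0=1 w2=0 w3=1
t3.Δ0 w1=0 clk=1 w0=1 w2=0 w3=1
t3.Δ1 w1=0 clk=0 w0=1 w2=0 w3=1
t4.Δ0 w1=0 clk=0 w0=1 w2=0 w3=1
t4.Δ1 w1=0 clk=1 w0=1 w2=0 w3=1
t4.Δ2 w1=0 clk=1 w0=1 w2=1 w3=1
t4.Δ3 w1=0 clk=1 w0=1 w2=1 w3=0
t4.Δ4 w1=1 clk=1 w0=0 w2=1 w3=0
t5.Δ0 w1=1 clk=1 w0=0 w2=1 w3=0
t5.Δ1 w1=1 clk=0 w0=0 w2=1 w3=0
t6.Δ0 w1=1 clk=0 w0=0 w2=1 w3=0
t6.Δ1 w1=1 clk=1 w0=0 w2=1 w3=0
t6.Δ2 w1=1 clk=1 w0=0 w2=0 w3=0
t6.Δ3 w1=1 clk=1 w0=0 w2=0 w3=1
t6.Δ4 w1=0 clk=1 w0=1 w2=0 w3=1
t7.Δ0 w1=0 clk=1 w0=1 w2=0 w3=1
t7.Δ1 w1=0 clk=0 w0=1 w2=0 w3=1
t8.Δ0 w1=0 clk=0 w0=1 w2=0 w3=1
t8.Δ1 w1=0 clk=1 w0=1 w2=0 w3=1
t8.Δ2 w1=0 clk=1 w0=1 w2=1 w3=1
t8.Δ3 w1=0 clk=1 w0=1 w2=1 w3=0
t8.Δ4 w1=1 clk=1 w0=0 w2=1 w3=0
t9.Δ0 w1=1 clk=1 w0=0 w2=1 w3=0
t9.Δ1 w1=1 clk=0 w0=0 w2=1 w3=0
t10.Δ0 w1=1 clk=0 w0=0 w2=1 w3=0
t10.Δ1 w1=1 clk=1 w0=0 w2=1 w3=0
t10.Δ2 w1=1 clk=1 w0=0 w2=0 w3=0
t10.Δ3 w1=1 clk=1 w0=0 w2=0 w3=1
t10.Δ4 w1=0 clk=1 w0=1 w2=0 w3=1
t11.Δ0 w1=0 clk=1 w0=1 w2=0 w3=1
t11.Δ1 w1=0 clk=0 w0=1 w2=0 w3=1
t12.Δ0 w1=0 clk=0 w0=1 w2=0 w3=1
t12.Δ1 w1=0 clk=1 w0=1 w2=0 w3=1
t12.Δ2 w1=0 clk=1 w0=1 w2=1 w3=1
t12.Δ3 w1=0 clk=1 w0=1 w2=1 w3=0
t12.Δ4 w1=1 clk=1 w0=0 w2=1 w3=0
t13.Δ0 w1=1 clk=1 w0=0 w2=1 w3=0
t13.Δ1 w1=1 clk=0 w0=0 w2=1 w3=0
t14.Δ0 w1=1 clk=0 w0=0 w2=1 w3=0
t14.Δ1 w1=1 clk=1 w0=0 w2=1 w3=0
t14.Δ2 w1=1 clk=1 w0=0 w2=0 w3=0
t14.Δ3 w1=1 clk=1 w0=0 w2=0 w3=1
t14.Δ4 w1=0 clk=1 w0=1 w2=0 w3=1
t15.Δ0 w1=0 clk=1 w0=1 w2=0 w3=1
t15.Δ1 w1=0 clk=0 w0=1 w2=0 w3=1
t16.Δ0 w1=0 clk=0 w0=1 w2=0 w3=1
t16.Δ1 w1=0 clk=1 w0=1 w2=0 w3=1
t16.Δ2 w1=0 clk=1 w0=1 w2=1 w3=1
t16.Δ3 w1=0 clk=1 w0=1 w2=1 w3=0
t16.Δ4 w1=1 clk=1 w0=0 w2=1 w3=0
t17.Δ0 w1=1 clk=1 w0=0 w2=1 w3=0
t17.Δ1 w1=1 clk=0 w0=0 w2=1 w3=0
t18.Δ0 w1=1 clk=0 w0=0 w2=1 w3=0
t18.Δ1 w1=1 clk=1 w0=0 w2=1 w3=0
t18.Δ2 w1=1 clk=1 w0=0 w2=0 w3=0
t18.Δ3 w1=1 clk=1 w0=0 w2=0 w3=1
t18.Δ4 w1=0 clk=1 w0=1 w2=0 w3=1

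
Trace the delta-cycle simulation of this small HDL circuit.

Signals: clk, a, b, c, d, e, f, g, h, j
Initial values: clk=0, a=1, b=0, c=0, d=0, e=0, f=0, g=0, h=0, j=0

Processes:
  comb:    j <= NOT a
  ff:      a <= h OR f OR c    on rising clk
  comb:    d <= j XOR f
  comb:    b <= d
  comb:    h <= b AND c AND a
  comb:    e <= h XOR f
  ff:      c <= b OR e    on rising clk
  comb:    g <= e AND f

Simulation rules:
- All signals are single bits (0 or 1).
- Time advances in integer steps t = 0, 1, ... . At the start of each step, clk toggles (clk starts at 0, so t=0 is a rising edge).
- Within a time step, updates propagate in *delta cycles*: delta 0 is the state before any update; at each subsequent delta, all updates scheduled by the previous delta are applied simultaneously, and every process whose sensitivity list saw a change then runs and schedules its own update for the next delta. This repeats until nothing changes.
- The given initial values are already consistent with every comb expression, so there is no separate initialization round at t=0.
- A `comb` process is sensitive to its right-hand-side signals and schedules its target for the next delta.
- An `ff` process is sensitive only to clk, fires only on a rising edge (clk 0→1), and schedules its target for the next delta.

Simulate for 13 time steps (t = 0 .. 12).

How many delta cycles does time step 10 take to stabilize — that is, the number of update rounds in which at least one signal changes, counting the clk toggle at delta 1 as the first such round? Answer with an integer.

t0.Δ0 j=0 b=0 a=1 d=0 c=0 e=0 clk=0 h=0 f=0 g=0
t0.Δ1 j=0 b=0 a=1 d=0 c=0 e=0 clk=1 h=0 f=0 g=0
t0.Δ2 j=0 b=0 a=0 d=0 c=0 e=0 clk=1 h=0 f=0 g=0
t0.Δ3 j=1 b=0 a=0 d=0 c=0 e=0 clk=1 h=0 f=0 g=0
t0.Δ4 j=1 b=0 a=0 d=1 c=0 e=0 clk=1 h=0 f=0 g=0
t0.Δ5 j=1 b=1 a=0 d=1 c=0 e=0 clk=1 h=0 f=0 g=0
t1.Δ0 j=1 b=1 a=0 d=1 c=0 e=0 clk=1 h=0 f=0 g=0
t1.Δ1 j=1 b=1 a=0 d=1 c=0 e=0 clk=0 h=0 f=0 g=0
t2.Δ0 j=1 b=1 a=0 d=1 c=0 e=0 clk=0 h=0 f=0 g=0
t2.Δ1 j=1 b=1 a=0 d=1 c=0 e=0 clk=1 h=0 f=0 g=0
t2.Δ2 j=1 b=1 a=0 d=1 c=1 e=0 clk=1 h=0 f=0 g=0
t3.Δ0 j=1 b=1 a=0 d=1 c=1 e=0 clk=1 h=0 f=0 g=0
t3.Δ1 j=1 b=1 a=0 d=1 c=1 e=0 clk=0 h=0 f=0 g=0
t4.Δ0 j=1 b=1 a=0 d=1 c=1 e=0 clk=0 h=0 f=0 g=0
t4.Δ1 j=1 b=1 a=0 d=1 c=1 e=0 clk=1 h=0 f=0 g=0
t4.Δ2 j=1 b=1 a=1 d=1 c=1 e=0 clk=1 h=0 f=0 g=0
t4.Δ3 j=0 b=1 a=1 d=1 c=1 e=0 clk=1 h=1 f=0 g=0
t4.Δ4 j=0 b=1 a=1 d=0 c=1 e=1 clk=1 h=1 f=0 g=0
t4.Δ5 j=0 b=0 a=1 d=0 c=1 e=1 clk=1 h=1 f=0 g=0
t4.Δ6 j=0 b=0 a=1 d=0 c=1 e=1 clk=1 h=0 f=0 g=0
t4.Δ7 j=0 b=0 a=1 d=0 c=1 e=0 clk=1 h=0 f=0 g=0
t5.Δ0 j=0 b=0 a=1 d=0 c=1 e=0 clk=1 h=0 f=0 g=0
t5.Δ1 j=0 b=0 a=1 d=0 c=1 e=0 clk=0 h=0 f=0 g=0
t6.Δ0 j=0 b=0 a=1 d=0 c=1 e=0 clk=0 h=0 f=0 g=0
t6.Δ1 j=0 b=0 a=1 d=0 c=1 e=0 clk=1 h=0 f=0 g=0
t6.Δ2 j=0 b=0 a=1 d=0 c=0 e=0 clk=1 h=0 f=0 g=0
t7.Δ0 j=0 b=0 a=1 d=0 c=0 e=0 clk=1 h=0 f=0 g=0
t7.Δ1 j=0 b=0 a=1 d=0 c=0 e=0 clk=0 h=0 f=0 g=0
t8.Δ0 j=0 b=0 a=1 d=0 c=0 e=0 clk=0 h=0 f=0 g=0
t8.Δ1 j=0 b=0 a=1 d=0 c=0 e=0 clk=1 h=0 f=0 g=0
t8.Δ2 j=0 b=0 a=0 d=0 c=0 e=0 clk=1 h=0 f=0 g=0
t8.Δ3 j=1 b=0 a=0 d=0 c=0 e=0 clk=1 h=0 f=0 g=0
t8.Δ4 j=1 b=0 a=0 d=1 c=0 e=0 clk=1 h=0 f=0 g=0
t8.Δ5 j=1 b=1 a=0 d=1 c=0 e=0 clk=1 h=0 f=0 g=0
t9.Δ0 j=1 b=1 a=0 d=1 c=0 e=0 clk=1 h=0 f=0 g=0
t9.Δ1 j=1 b=1 a=0 d=1 c=0 e=0 clk=0 h=0 f=0 g=0
t10.Δ0 j=1 b=1 a=0 d=1 c=0 e=0 clk=0 h=0 f=0 g=0
t10.Δ1 j=1 b=1 a=0 d=1 c=0 e=0 clk=1 h=0 f=0 g=0
t10.Δ2 j=1 b=1 a=0 d=1 c=1 e=0 clk=1 h=0 f=0 g=0
t11.Δ0 j=1 b=1 a=0 d=1 c=1 e=0 clk=1 h=0 f=0 g=0
t11.Δ1 j=1 b=1 a=0 d=1 c=1 e=0 clk=0 h=0 f=0 g=0
t12.Δ0 j=1 b=1 a=0 d=1 c=1 e=0 clk=0 h=0 f=0 g=0
t12.Δ1 j=1 b=1 a=0 d=1 c=1 e=0 clk=1 h=0 f=0 g=0
t12.Δ2 j=1 b=1 a=1 d=1 c=1 e=0 clk=1 h=0 f=0 g=0
t12.Δ3 j=0 b=1 a=1 d=1 c=1 e=0 clk=1 h=1 f=0 g=0
t12.Δ4 j=0 b=1 a=1 d=0 c=1 e=1 clk=1 h=1 f=0 g=0
t12.Δ5 j=0 b=0 a=1 d=0 c=1 e=1 clk=1 h=1 f=0 g=0
t12.Δ6 j=0 b=0 a=1 d=0 c=1 e=1 clk=1 h=0 f=0 g=0
t12.Δ7 j=0 b=0 a=1 d=0 c=1 e=0 clk=1 h=0 f=0 g=0

2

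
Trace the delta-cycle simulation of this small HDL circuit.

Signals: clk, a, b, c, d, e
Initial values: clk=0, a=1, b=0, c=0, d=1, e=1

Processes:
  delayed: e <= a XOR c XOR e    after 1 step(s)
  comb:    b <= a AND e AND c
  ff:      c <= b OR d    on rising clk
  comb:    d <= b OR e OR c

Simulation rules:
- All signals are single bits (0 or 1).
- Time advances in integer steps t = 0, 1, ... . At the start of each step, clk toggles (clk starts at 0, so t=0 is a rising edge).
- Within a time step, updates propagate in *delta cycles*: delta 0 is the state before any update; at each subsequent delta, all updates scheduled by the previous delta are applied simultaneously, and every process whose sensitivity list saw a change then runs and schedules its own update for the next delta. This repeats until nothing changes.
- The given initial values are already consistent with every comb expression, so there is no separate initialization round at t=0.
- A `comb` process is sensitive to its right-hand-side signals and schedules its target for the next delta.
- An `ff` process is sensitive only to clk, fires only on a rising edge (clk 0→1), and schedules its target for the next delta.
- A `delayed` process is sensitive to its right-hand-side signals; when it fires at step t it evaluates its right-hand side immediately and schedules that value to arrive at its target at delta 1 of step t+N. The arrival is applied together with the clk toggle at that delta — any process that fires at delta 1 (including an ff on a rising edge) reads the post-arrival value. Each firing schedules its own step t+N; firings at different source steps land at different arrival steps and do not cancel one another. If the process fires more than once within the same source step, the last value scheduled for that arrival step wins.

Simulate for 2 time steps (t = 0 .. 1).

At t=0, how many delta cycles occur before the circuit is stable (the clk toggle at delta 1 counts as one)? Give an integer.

t=0 Δ0: clk=0 c=0 a=1 e=1 b=0 d=1
  Δ1: clk:0→1
  Δ2: c:0→1
  Δ3: b:0→1
  (3Δ to stable)
t=1 Δ0: clk=1 c=1 a=1 e=1 b=1 d=1
  Δ1: clk:1→0
  (1Δ to stable)

3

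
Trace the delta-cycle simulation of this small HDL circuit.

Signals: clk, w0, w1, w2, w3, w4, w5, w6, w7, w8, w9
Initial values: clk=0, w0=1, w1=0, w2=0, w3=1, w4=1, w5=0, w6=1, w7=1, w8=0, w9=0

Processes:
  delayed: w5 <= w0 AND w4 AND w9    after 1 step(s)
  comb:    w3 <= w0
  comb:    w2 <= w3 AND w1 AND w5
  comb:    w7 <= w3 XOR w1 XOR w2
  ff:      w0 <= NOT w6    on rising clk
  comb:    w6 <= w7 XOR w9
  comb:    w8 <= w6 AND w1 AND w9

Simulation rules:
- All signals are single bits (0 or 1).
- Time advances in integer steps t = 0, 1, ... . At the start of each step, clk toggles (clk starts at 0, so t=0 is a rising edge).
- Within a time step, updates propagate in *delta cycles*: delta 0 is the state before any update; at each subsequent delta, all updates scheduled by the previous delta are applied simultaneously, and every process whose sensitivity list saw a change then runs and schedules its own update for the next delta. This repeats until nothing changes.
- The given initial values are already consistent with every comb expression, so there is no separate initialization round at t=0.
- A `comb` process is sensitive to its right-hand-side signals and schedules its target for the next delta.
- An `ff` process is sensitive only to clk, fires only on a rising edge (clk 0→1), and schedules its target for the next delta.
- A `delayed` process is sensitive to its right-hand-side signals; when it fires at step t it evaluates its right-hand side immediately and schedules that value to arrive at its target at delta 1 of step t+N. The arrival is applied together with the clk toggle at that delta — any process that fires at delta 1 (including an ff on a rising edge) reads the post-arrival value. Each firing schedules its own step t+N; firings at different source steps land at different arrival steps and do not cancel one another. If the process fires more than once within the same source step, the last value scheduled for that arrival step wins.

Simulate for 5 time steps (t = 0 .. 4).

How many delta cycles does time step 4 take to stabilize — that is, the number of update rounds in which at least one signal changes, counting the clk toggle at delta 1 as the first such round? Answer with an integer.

t=0 Δ0: w2=0 w8=0 clk=0 w9=0 w3=1 w0=1 w1=0 w4=1 w7=1 w6=1 w5=0
  Δ1: clk:0→1
  Δ2: w0:1→0
  Δ3: w3:1→0
  Δ4: w7:1→0
  Δ5: w6:1→0
  (5Δ to stable)
t=1 Δ0: w2=0 w8=0 clk=1 w9=0 w3=0 w0=0 w1=0 w4=1 w7=0 w6=0 w5=0
  Δ1: clk:1→0
  (1Δ to stable)
t=2 Δ0: w2=0 w8=0 clk=0 w9=0 w3=0 w0=0 w1=0 w4=1 w7=0 w6=0 w5=0
  Δ1: clk:0→1
  Δ2: w0:0→1
  Δ3: w3:0→1
  Δ4: w7:0→1
  Δ5: w6:0→1
  (5Δ to stable)
t=3 Δ0: w2=0 w8=0 clk=1 w9=0 w3=1 w0=1 w1=0 w4=1 w7=1 w6=1 w5=0
  Δ1: clk:1→0
  (1Δ to stable)
t=4 Δ0: w2=0 w8=0 clk=0 w9=0 w3=1 w0=1 w1=0 w4=1 w7=1 w6=1 w5=0
  Δ1: clk:0→1
  Δ2: w0:1→0
  Δ3: w3:1→0
  Δ4: w7:1→0
  Δ5: w6:1→0
  (5Δ to stable)

5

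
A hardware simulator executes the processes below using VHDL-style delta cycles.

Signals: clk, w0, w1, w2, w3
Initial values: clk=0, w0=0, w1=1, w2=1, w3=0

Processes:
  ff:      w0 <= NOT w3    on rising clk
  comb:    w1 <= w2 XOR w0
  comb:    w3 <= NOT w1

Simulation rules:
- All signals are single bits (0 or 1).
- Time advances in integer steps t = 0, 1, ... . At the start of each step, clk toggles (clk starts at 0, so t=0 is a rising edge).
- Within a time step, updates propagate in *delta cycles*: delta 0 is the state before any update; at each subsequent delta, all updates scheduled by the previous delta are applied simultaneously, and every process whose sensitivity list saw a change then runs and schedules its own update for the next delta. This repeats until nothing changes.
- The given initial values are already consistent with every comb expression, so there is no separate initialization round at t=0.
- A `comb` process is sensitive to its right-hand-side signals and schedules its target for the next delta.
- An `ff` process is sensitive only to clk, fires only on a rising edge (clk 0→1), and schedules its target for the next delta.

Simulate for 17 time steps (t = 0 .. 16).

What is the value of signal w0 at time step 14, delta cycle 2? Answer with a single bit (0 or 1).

t0.Δ0 w2=1 w0=0 clk=0 w1=1 w3=0
t0.Δ1 w2=1 w0=0 clk=1 w1=1 w3=0
t0.Δ2 w2=1 w0=1 clk=1 w1=1 w3=0
t0.Δ3 w2=1 w0=1 clk=1 w1=0 w3=0
t0.Δ4 w2=1 w0=1 clk=1 w1=0 w3=1
t1.Δ0 w2=1 w0=1 clk=1 w1=0 w3=1
t1.Δ1 w2=1 w0=1 clk=0 w1=0 w3=1
t2.Δ0 w2=1 w0=1 clk=0 w1=0 w3=1
t2.Δ1 w2=1 w0=1 clk=1 w1=0 w3=1
t2.Δ2 w2=1 w0=0 clk=1 w1=0 w3=1
t2.Δ3 w2=1 w0=0 clk=1 w1=1 w3=1
t2.Δ4 w2=1 w0=0 clk=1 w1=1 w3=0
t3.Δ0 w2=1 w0=0 clk=1 w1=1 w3=0
t3.Δ1 w2=1 w0=0 clk=0 w1=1 w3=0
t4.Δ0 w2=1 w0=0 clk=0 w1=1 w3=0
t4.Δ1 w2=1 w0=0 clk=1 w1=1 w3=0
t4.Δ2 w2=1 w0=1 clk=1 w1=1 w3=0
t4.Δ3 w2=1 w0=1 clk=1 w1=0 w3=0
t4.Δ4 w2=1 w0=1 clk=1 w1=0 w3=1
t5.Δ0 w2=1 w0=1 clk=1 w1=0 w3=1
t5.Δ1 w2=1 w0=1 clk=0 w1=0 w3=1
t6.Δ0 w2=1 w0=1 clk=0 w1=0 w3=1
t6.Δ1 w2=1 w0=1 clk=1 w1=0 w3=1
t6.Δ2 w2=1 w0=0 clk=1 w1=0 w3=1
t6.Δ3 w2=1 w0=0 clk=1 w1=1 w3=1
t6.Δ4 w2=1 w0=0 clk=1 w1=1 w3=0
t7.Δ0 w2=1 w0=0 clk=1 w1=1 w3=0
t7.Δ1 w2=1 w0=0 clk=0 w1=1 w3=0
t8.Δ0 w2=1 w0=0 clk=0 w1=1 w3=0
t8.Δ1 w2=1 w0=0 clk=1 w1=1 w3=0
t8.Δ2 w2=1 w0=1 clk=1 w1=1 w3=0
t8.Δ3 w2=1 w0=1 clk=1 w1=0 w3=0
t8.Δ4 w2=1 w0=1 clk=1 w1=0 w3=1
t9.Δ0 w2=1 w0=1 clk=1 w1=0 w3=1
t9.Δ1 w2=1 w0=1 clk=0 w1=0 w3=1
t10.Δ0 w2=1 w0=1 clk=0 w1=0 w3=1
t10.Δ1 w2=1 w0=1 clk=1 w1=0 w3=1
t10.Δ2 w2=1 w0=0 clk=1 w1=0 w3=1
t10.Δ3 w2=1 w0=0 clk=1 w1=1 w3=1
t10.Δ4 w2=1 w0=0 clk=1 w1=1 w3=0
t11.Δ0 w2=1 w0=0 clk=1 w1=1 w3=0
t11.Δ1 w2=1 w0=0 clk=0 w1=1 w3=0
t12.Δ0 w2=1 w0=0 clk=0 w1=1 w3=0
t12.Δ1 w2=1 w0=0 clk=1 w1=1 w3=0
t12.Δ2 w2=1 w0=1 clk=1 w1=1 w3=0
t12.Δ3 w2=1 w0=1 clk=1 w1=0 w3=0
t12.Δ4 w2=1 w0=1 clk=1 w1=0 w3=1
t13.Δ0 w2=1 w0=1 clk=1 w1=0 w3=1
t13.Δ1 w2=1 w0=1 clk=0 w1=0 w3=1
t14.Δ0 w2=1 w0=1 clk=0 w1=0 w3=1
t14.Δ1 w2=1 w0=1 clk=1 w1=0 w3=1
t14.Δ2 w2=1 w0=0 clk=1 w1=0 w3=1
t14.Δ3 w2=1 w0=0 clk=1 w1=1 w3=1
t14.Δ4 w2=1 w0=0 clk=1 w1=1 w3=0
t15.Δ0 w2=1 w0=0 clk=1 w1=1 w3=0
t15.Δ1 w2=1 w0=0 clk=0 w1=1 w3=0
t16.Δ0 w2=1 w0=0 clk=0 w1=1 w3=0
t16.Δ1 w2=1 w0=0 clk=1 w1=1 w3=0
t16.Δ2 w2=1 w0=1 clk=1 w1=1 w3=0
t16.Δ3 w2=1 w0=1 clk=1 w1=0 w3=0
t16.Δ4 w2=1 w0=1 clk=1 w1=0 w3=1

0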